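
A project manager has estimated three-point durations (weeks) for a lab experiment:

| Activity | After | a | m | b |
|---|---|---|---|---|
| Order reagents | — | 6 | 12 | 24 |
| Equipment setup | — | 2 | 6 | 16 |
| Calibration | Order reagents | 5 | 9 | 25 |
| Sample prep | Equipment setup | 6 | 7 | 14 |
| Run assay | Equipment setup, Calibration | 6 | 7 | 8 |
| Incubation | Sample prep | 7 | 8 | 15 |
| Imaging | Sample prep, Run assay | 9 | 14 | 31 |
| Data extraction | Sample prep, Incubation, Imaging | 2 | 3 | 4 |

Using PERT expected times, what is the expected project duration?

te_Order reagents = (6 + 4·12 + 24)/6 = 78/6 = 13
te_Equipment setup = (2 + 4·6 + 16)/6 = 42/6 = 7
te_Calibration = (5 + 4·9 + 25)/6 = 66/6 = 11
te_Sample prep = (6 + 4·7 + 14)/6 = 48/6 = 8
te_Run assay = (6 + 4·7 + 8)/6 = 42/6 = 7
te_Incubation = (7 + 4·8 + 15)/6 = 54/6 = 9
te_Imaging = (9 + 4·14 + 31)/6 = 96/6 = 16
te_Data extraction = (2 + 4·3 + 4)/6 = 18/6 = 3

Forward pass:
ES_Order reagents = 0; EF_Order reagents = 13
ES_Equipment setup = 0; EF_Equipment setup = 7
ES_Calibration = 13; EF_Calibration = 13+11 = 24
ES_Sample prep = 7; EF_Sample prep = 7+8 = 15
ES_Run assay = max(EF_Equipment setup=7, EF_Calibration=24) = 24; EF_Run assay = 24+7 = 31
ES_Incubation = 15; EF_Incubation = 15+9 = 24
ES_Imaging = max(EF_Sample prep=15, EF_Run assay=31) = 31; EF_Imaging = 31+16 = 47
ES_Data extraction = max(EF_Sample prep=15, EF_Incubation=24, EF_Imaging=47) = 47; EF_Data extraction = 47+3 = 50
Expected project duration μ = 50 weeks. Critical path: Order reagents → Calibration → Run assay → Imaging → Data extraction.

50 weeks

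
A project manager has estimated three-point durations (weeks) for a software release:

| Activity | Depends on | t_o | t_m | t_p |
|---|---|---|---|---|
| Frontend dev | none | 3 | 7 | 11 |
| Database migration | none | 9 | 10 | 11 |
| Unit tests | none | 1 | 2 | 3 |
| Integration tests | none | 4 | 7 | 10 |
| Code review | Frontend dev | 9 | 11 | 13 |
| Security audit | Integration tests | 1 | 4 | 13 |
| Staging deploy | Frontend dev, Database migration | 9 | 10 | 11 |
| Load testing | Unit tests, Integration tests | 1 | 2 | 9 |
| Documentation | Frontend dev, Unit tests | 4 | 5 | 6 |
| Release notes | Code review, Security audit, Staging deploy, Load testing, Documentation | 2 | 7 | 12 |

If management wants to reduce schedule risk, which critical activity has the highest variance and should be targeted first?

te_Frontend dev = (3 + 4·7 + 11)/6 = 42/6 = 7; σ²_Frontend dev = ((11−3)/6)² = 1.778
te_Database migration = (9 + 4·10 + 11)/6 = 60/6 = 10; σ²_Database migration = ((11−9)/6)² = 0.111
te_Unit tests = (1 + 4·2 + 3)/6 = 12/6 = 2; σ²_Unit tests = ((3−1)/6)² = 0.111
te_Integration tests = (4 + 4·7 + 10)/6 = 42/6 = 7; σ²_Integration tests = ((10−4)/6)² = 1.000
te_Code review = (9 + 4·11 + 13)/6 = 66/6 = 11; σ²_Code review = ((13−9)/6)² = 0.444
te_Security audit = (1 + 4·4 + 13)/6 = 30/6 = 5; σ²_Security audit = ((13−1)/6)² = 4.000
te_Staging deploy = (9 + 4·10 + 11)/6 = 60/6 = 10; σ²_Staging deploy = ((11−9)/6)² = 0.111
te_Load testing = (1 + 4·2 + 9)/6 = 18/6 = 3; σ²_Load testing = ((9−1)/6)² = 1.778
te_Documentation = (4 + 4·5 + 6)/6 = 30/6 = 5; σ²_Documentation = ((6−4)/6)² = 0.111
te_Release notes = (2 + 4·7 + 12)/6 = 42/6 = 7; σ²_Release notes = ((12−2)/6)² = 2.778

Forward pass:
ES_Frontend dev = 0; EF_Frontend dev = 7
ES_Database migration = 0; EF_Database migration = 10
ES_Unit tests = 0; EF_Unit tests = 2
ES_Integration tests = 0; EF_Integration tests = 7
ES_Code review = 7; EF_Code review = 7+11 = 18
ES_Security audit = 7; EF_Security audit = 7+5 = 12
ES_Staging deploy = max(EF_Frontend dev=7, EF_Database migration=10) = 10; EF_Staging deploy = 10+10 = 20
ES_Load testing = max(EF_Unit tests=2, EF_Integration tests=7) = 7; EF_Load testing = 7+3 = 10
ES_Documentation = max(EF_Frontend dev=7, EF_Unit tests=2) = 7; EF_Documentation = 7+5 = 12
ES_Release notes = max(EF_Code review=18, EF_Security audit=12, EF_Staging deploy=20, EF_Load testing=10, EF_Documentation=12) = 20; EF_Release notes = 20+7 = 27
Expected project duration μ = 27 weeks. Critical path: Database migration → Staging deploy → Release notes.

Variances on critical path: σ²_Database migration=0.111, σ²_Staging deploy=0.111, σ²_Release notes=2.778.
Largest is σ²_Release notes = 2.778.

Release notes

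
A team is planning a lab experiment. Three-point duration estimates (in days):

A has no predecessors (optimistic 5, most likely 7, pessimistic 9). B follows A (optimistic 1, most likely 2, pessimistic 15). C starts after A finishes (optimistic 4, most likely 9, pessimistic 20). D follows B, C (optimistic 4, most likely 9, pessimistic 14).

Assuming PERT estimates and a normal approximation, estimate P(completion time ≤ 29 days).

0.825

te_A = (5 + 4·7 + 9)/6 = 42/6 = 7; σ²_A = ((9−5)/6)² = 0.444
te_B = (1 + 4·2 + 15)/6 = 24/6 = 4; σ²_B = ((15−1)/6)² = 5.444
te_C = (4 + 4·9 + 20)/6 = 60/6 = 10; σ²_C = ((20−4)/6)² = 7.111
te_D = (4 + 4·9 + 14)/6 = 54/6 = 9; σ²_D = ((14−4)/6)² = 2.778

Forward pass:
ES_A = 0; EF_A = 7
ES_B = 7; EF_B = 7+4 = 11
ES_C = 7; EF_C = 7+10 = 17
ES_D = max(EF_B=11, EF_C=17) = 17; EF_D = 17+9 = 26
Expected project duration μ = 26 days. Critical path: A → C → D.

Variance along critical path = 0.444 + 7.111 + 2.778 = 10.333; σ = √10.333 = 3.215 days.
Z = (29 − 26) / 3.215 = 0.933
P(T ≤ 29) = Φ(0.933) ≈ 0.825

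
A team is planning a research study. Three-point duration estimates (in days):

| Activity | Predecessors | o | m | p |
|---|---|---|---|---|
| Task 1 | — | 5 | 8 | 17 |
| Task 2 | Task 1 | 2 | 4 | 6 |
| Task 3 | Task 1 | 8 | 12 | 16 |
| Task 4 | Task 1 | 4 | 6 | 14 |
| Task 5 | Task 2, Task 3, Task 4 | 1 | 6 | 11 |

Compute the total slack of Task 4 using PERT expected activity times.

te_Task 1 = (5 + 4·8 + 17)/6 = 54/6 = 9
te_Task 2 = (2 + 4·4 + 6)/6 = 24/6 = 4
te_Task 3 = (8 + 4·12 + 16)/6 = 72/6 = 12
te_Task 4 = (4 + 4·6 + 14)/6 = 42/6 = 7
te_Task 5 = (1 + 4·6 + 11)/6 = 36/6 = 6

Forward pass:
ES_Task 1 = 0; EF_Task 1 = 9
ES_Task 2 = 9; EF_Task 2 = 9+4 = 13
ES_Task 3 = 9; EF_Task 3 = 9+12 = 21
ES_Task 4 = 9; EF_Task 4 = 9+7 = 16
ES_Task 5 = max(EF_Task 2=13, EF_Task 3=21, EF_Task 4=16) = 21; EF_Task 5 = 21+6 = 27
Expected project duration μ = 27 days. Critical path: Task 1 → Task 3 → Task 5.

Backward pass:
LF_Task 5 = 27; LS_Task 5 = 27−6 = 21
LF_Task 4 = LS_Task 5 = 21; LS_Task 4 = 21−7 = 14
LF_Task 3 = LS_Task 5 = 21; LS_Task 3 = 21−12 = 9
LF_Task 2 = LS_Task 5 = 21; LS_Task 2 = 21−4 = 17
LF_Task 1 = min(LS_Task 2=17, LS_Task 3=9, LS_Task 4=14) = 9; LS_Task 1 = 9−9 = 0
Slack_Task 4 = LS_Task 4 − ES_Task 4 = 14 − 9 = 5

5 days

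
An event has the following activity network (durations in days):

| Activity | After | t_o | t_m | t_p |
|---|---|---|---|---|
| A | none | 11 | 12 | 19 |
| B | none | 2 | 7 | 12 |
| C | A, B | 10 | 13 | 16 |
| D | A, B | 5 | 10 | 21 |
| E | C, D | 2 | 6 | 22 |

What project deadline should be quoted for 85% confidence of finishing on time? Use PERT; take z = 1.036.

te_A = (11 + 4·12 + 19)/6 = 78/6 = 13; σ²_A = ((19−11)/6)² = 1.778
te_B = (2 + 4·7 + 12)/6 = 42/6 = 7; σ²_B = ((12−2)/6)² = 2.778
te_C = (10 + 4·13 + 16)/6 = 78/6 = 13; σ²_C = ((16−10)/6)² = 1.000
te_D = (5 + 4·10 + 21)/6 = 66/6 = 11; σ²_D = ((21−5)/6)² = 7.111
te_E = (2 + 4·6 + 22)/6 = 48/6 = 8; σ²_E = ((22−2)/6)² = 11.111

Forward pass:
ES_A = 0; EF_A = 13
ES_B = 0; EF_B = 7
ES_C = max(EF_A=13, EF_B=7) = 13; EF_C = 13+13 = 26
ES_D = max(EF_A=13, EF_B=7) = 13; EF_D = 13+11 = 24
ES_E = max(EF_C=26, EF_D=24) = 26; EF_E = 26+8 = 34
Expected project duration μ = 34 days. Critical path: A → C → E.

Variance along critical path = 1.778 + 1.000 + 11.111 = 13.889; σ = 3.727 days.
D = μ + z·σ = 34 + 1.036·3.727 = 37.9 days

37.9 days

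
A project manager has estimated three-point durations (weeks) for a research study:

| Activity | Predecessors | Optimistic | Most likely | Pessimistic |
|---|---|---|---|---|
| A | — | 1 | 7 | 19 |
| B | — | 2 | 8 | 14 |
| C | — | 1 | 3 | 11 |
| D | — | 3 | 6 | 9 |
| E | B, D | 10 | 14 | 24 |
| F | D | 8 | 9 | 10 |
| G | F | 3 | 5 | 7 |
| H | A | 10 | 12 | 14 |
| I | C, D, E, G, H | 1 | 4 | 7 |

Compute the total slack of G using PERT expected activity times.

te_A = (1 + 4·7 + 19)/6 = 48/6 = 8
te_B = (2 + 4·8 + 14)/6 = 48/6 = 8
te_C = (1 + 4·3 + 11)/6 = 24/6 = 4
te_D = (3 + 4·6 + 9)/6 = 36/6 = 6
te_E = (10 + 4·14 + 24)/6 = 90/6 = 15
te_F = (8 + 4·9 + 10)/6 = 54/6 = 9
te_G = (3 + 4·5 + 7)/6 = 30/6 = 5
te_H = (10 + 4·12 + 14)/6 = 72/6 = 12
te_I = (1 + 4·4 + 7)/6 = 24/6 = 4

Forward pass:
ES_A = 0; EF_A = 8
ES_B = 0; EF_B = 8
ES_C = 0; EF_C = 4
ES_D = 0; EF_D = 6
ES_E = max(EF_B=8, EF_D=6) = 8; EF_E = 8+15 = 23
ES_F = 6; EF_F = 6+9 = 15
ES_G = 15; EF_G = 15+5 = 20
ES_H = 8; EF_H = 8+12 = 20
ES_I = max(EF_C=4, EF_D=6, EF_E=23, EF_G=20, EF_H=20) = 23; EF_I = 23+4 = 27
Expected project duration μ = 27 weeks. Critical path: B → E → I.

Backward pass:
LF_I = 27; LS_I = 27−4 = 23
LF_H = LS_I = 23; LS_H = 23−12 = 11
LF_G = LS_I = 23; LS_G = 23−5 = 18
LF_F = LS_G = 18; LS_F = 18−9 = 9
LF_E = LS_I = 23; LS_E = 23−15 = 8
LF_D = min(LS_E=8, LS_F=9, LS_I=23) = 8; LS_D = 8−6 = 2
LF_C = LS_I = 23; LS_C = 23−4 = 19
LF_B = LS_E = 8; LS_B = 8−8 = 0
LF_A = LS_H = 11; LS_A = 11−8 = 3
Slack_G = LS_G − ES_G = 18 − 15 = 3

3 weeks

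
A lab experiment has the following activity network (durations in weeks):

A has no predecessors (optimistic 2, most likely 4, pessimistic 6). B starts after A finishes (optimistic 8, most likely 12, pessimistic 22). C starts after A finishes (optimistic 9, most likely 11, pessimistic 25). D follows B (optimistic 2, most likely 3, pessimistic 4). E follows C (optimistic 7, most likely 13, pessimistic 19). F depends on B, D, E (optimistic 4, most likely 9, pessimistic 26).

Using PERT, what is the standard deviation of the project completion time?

5.00 weeks

te_A = (2 + 4·4 + 6)/6 = 24/6 = 4; σ²_A = ((6−2)/6)² = 0.444
te_B = (8 + 4·12 + 22)/6 = 78/6 = 13; σ²_B = ((22−8)/6)² = 5.444
te_C = (9 + 4·11 + 25)/6 = 78/6 = 13; σ²_C = ((25−9)/6)² = 7.111
te_D = (2 + 4·3 + 4)/6 = 18/6 = 3; σ²_D = ((4−2)/6)² = 0.111
te_E = (7 + 4·13 + 19)/6 = 78/6 = 13; σ²_E = ((19−7)/6)² = 4.000
te_F = (4 + 4·9 + 26)/6 = 66/6 = 11; σ²_F = ((26−4)/6)² = 13.444

Forward pass:
ES_A = 0; EF_A = 4
ES_B = 4; EF_B = 4+13 = 17
ES_C = 4; EF_C = 4+13 = 17
ES_D = 17; EF_D = 17+3 = 20
ES_E = 17; EF_E = 17+13 = 30
ES_F = max(EF_B=17, EF_D=20, EF_E=30) = 30; EF_F = 30+11 = 41
Expected project duration μ = 41 weeks. Critical path: A → C → E → F.

Variance along critical path = 0.444 + 7.111 + 4.000 + 13.444 = 25.000
σ = √25.000 = 5.000 weeks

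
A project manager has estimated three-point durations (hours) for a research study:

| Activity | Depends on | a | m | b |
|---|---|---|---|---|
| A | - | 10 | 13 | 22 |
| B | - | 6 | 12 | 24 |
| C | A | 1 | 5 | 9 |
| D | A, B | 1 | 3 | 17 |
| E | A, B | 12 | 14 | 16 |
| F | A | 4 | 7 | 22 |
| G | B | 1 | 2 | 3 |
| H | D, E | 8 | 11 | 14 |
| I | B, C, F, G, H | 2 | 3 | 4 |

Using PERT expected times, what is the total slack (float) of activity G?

te_A = (10 + 4·13 + 22)/6 = 84/6 = 14
te_B = (6 + 4·12 + 24)/6 = 78/6 = 13
te_C = (1 + 4·5 + 9)/6 = 30/6 = 5
te_D = (1 + 4·3 + 17)/6 = 30/6 = 5
te_E = (12 + 4·14 + 16)/6 = 84/6 = 14
te_F = (4 + 4·7 + 22)/6 = 54/6 = 9
te_G = (1 + 4·2 + 3)/6 = 12/6 = 2
te_H = (8 + 4·11 + 14)/6 = 66/6 = 11
te_I = (2 + 4·3 + 4)/6 = 18/6 = 3

Forward pass:
ES_A = 0; EF_A = 14
ES_B = 0; EF_B = 13
ES_C = 14; EF_C = 14+5 = 19
ES_D = max(EF_A=14, EF_B=13) = 14; EF_D = 14+5 = 19
ES_E = max(EF_A=14, EF_B=13) = 14; EF_E = 14+14 = 28
ES_F = 14; EF_F = 14+9 = 23
ES_G = 13; EF_G = 13+2 = 15
ES_H = max(EF_D=19, EF_E=28) = 28; EF_H = 28+11 = 39
ES_I = max(EF_B=13, EF_C=19, EF_F=23, EF_G=15, EF_H=39) = 39; EF_I = 39+3 = 42
Expected project duration μ = 42 hours. Critical path: A → E → H → I.

Backward pass:
LF_I = 42; LS_I = 42−3 = 39
LF_H = LS_I = 39; LS_H = 39−11 = 28
LF_G = LS_I = 39; LS_G = 39−2 = 37
LF_F = LS_I = 39; LS_F = 39−9 = 30
LF_E = LS_H = 28; LS_E = 28−14 = 14
LF_D = LS_H = 28; LS_D = 28−5 = 23
LF_C = LS_I = 39; LS_C = 39−5 = 34
LF_B = min(LS_D=23, LS_E=14, LS_G=37, LS_I=39) = 14; LS_B = 14−13 = 1
LF_A = min(LS_C=34, LS_D=23, LS_E=14, LS_F=30) = 14; LS_A = 14−14 = 0
Slack_G = LS_G − ES_G = 37 − 13 = 24

24 hours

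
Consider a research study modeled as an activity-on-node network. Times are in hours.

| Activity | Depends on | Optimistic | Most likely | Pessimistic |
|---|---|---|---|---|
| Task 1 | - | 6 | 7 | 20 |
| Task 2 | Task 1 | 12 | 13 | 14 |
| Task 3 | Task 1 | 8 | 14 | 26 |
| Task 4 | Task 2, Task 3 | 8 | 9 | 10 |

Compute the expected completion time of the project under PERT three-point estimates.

te_Task 1 = (6 + 4·7 + 20)/6 = 54/6 = 9
te_Task 2 = (12 + 4·13 + 14)/6 = 78/6 = 13
te_Task 3 = (8 + 4·14 + 26)/6 = 90/6 = 15
te_Task 4 = (8 + 4·9 + 10)/6 = 54/6 = 9

Forward pass:
ES_Task 1 = 0; EF_Task 1 = 9
ES_Task 2 = 9; EF_Task 2 = 9+13 = 22
ES_Task 3 = 9; EF_Task 3 = 9+15 = 24
ES_Task 4 = max(EF_Task 2=22, EF_Task 3=24) = 24; EF_Task 4 = 24+9 = 33
Expected project duration μ = 33 hours. Critical path: Task 1 → Task 3 → Task 4.

33 hours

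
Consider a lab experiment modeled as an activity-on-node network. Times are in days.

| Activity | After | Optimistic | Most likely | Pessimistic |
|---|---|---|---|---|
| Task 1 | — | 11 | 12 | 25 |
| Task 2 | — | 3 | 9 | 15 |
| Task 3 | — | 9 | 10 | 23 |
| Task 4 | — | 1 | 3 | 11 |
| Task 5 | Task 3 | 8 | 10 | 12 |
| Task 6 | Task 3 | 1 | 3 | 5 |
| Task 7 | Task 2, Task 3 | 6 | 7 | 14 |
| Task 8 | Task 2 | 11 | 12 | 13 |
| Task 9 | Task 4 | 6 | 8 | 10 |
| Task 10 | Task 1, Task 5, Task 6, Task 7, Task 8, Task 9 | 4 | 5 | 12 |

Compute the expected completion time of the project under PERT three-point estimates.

te_Task 1 = (11 + 4·12 + 25)/6 = 84/6 = 14
te_Task 2 = (3 + 4·9 + 15)/6 = 54/6 = 9
te_Task 3 = (9 + 4·10 + 23)/6 = 72/6 = 12
te_Task 4 = (1 + 4·3 + 11)/6 = 24/6 = 4
te_Task 5 = (8 + 4·10 + 12)/6 = 60/6 = 10
te_Task 6 = (1 + 4·3 + 5)/6 = 18/6 = 3
te_Task 7 = (6 + 4·7 + 14)/6 = 48/6 = 8
te_Task 8 = (11 + 4·12 + 13)/6 = 72/6 = 12
te_Task 9 = (6 + 4·8 + 10)/6 = 48/6 = 8
te_Task 10 = (4 + 4·5 + 12)/6 = 36/6 = 6

Forward pass:
ES_Task 1 = 0; EF_Task 1 = 14
ES_Task 2 = 0; EF_Task 2 = 9
ES_Task 3 = 0; EF_Task 3 = 12
ES_Task 4 = 0; EF_Task 4 = 4
ES_Task 5 = 12; EF_Task 5 = 12+10 = 22
ES_Task 6 = 12; EF_Task 6 = 12+3 = 15
ES_Task 7 = max(EF_Task 2=9, EF_Task 3=12) = 12; EF_Task 7 = 12+8 = 20
ES_Task 8 = 9; EF_Task 8 = 9+12 = 21
ES_Task 9 = 4; EF_Task 9 = 4+8 = 12
ES_Task 10 = max(EF_Task 1=14, EF_Task 5=22, EF_Task 6=15, EF_Task 7=20, EF_Task 8=21, EF_Task 9=12) = 22; EF_Task 10 = 22+6 = 28
Expected project duration μ = 28 days. Critical path: Task 3 → Task 5 → Task 10.

28 days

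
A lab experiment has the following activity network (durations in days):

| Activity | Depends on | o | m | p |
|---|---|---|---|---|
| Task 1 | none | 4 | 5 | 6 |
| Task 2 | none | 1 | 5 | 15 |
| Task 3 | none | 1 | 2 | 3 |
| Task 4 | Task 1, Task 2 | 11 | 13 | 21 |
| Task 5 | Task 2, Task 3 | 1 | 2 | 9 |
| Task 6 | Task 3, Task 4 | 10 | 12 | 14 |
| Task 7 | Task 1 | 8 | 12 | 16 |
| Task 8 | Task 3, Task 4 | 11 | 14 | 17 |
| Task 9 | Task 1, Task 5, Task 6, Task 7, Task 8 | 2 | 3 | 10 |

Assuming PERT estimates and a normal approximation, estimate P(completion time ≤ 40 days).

te_Task 1 = (4 + 4·5 + 6)/6 = 30/6 = 5; σ²_Task 1 = ((6−4)/6)² = 0.111
te_Task 2 = (1 + 4·5 + 15)/6 = 36/6 = 6; σ²_Task 2 = ((15−1)/6)² = 5.444
te_Task 3 = (1 + 4·2 + 3)/6 = 12/6 = 2; σ²_Task 3 = ((3−1)/6)² = 0.111
te_Task 4 = (11 + 4·13 + 21)/6 = 84/6 = 14; σ²_Task 4 = ((21−11)/6)² = 2.778
te_Task 5 = (1 + 4·2 + 9)/6 = 18/6 = 3; σ²_Task 5 = ((9−1)/6)² = 1.778
te_Task 6 = (10 + 4·12 + 14)/6 = 72/6 = 12; σ²_Task 6 = ((14−10)/6)² = 0.444
te_Task 7 = (8 + 4·12 + 16)/6 = 72/6 = 12; σ²_Task 7 = ((16−8)/6)² = 1.778
te_Task 8 = (11 + 4·14 + 17)/6 = 84/6 = 14; σ²_Task 8 = ((17−11)/6)² = 1.000
te_Task 9 = (2 + 4·3 + 10)/6 = 24/6 = 4; σ²_Task 9 = ((10−2)/6)² = 1.778

Forward pass:
ES_Task 1 = 0; EF_Task 1 = 5
ES_Task 2 = 0; EF_Task 2 = 6
ES_Task 3 = 0; EF_Task 3 = 2
ES_Task 4 = max(EF_Task 1=5, EF_Task 2=6) = 6; EF_Task 4 = 6+14 = 20
ES_Task 5 = max(EF_Task 2=6, EF_Task 3=2) = 6; EF_Task 5 = 6+3 = 9
ES_Task 6 = max(EF_Task 3=2, EF_Task 4=20) = 20; EF_Task 6 = 20+12 = 32
ES_Task 7 = 5; EF_Task 7 = 5+12 = 17
ES_Task 8 = max(EF_Task 3=2, EF_Task 4=20) = 20; EF_Task 8 = 20+14 = 34
ES_Task 9 = max(EF_Task 1=5, EF_Task 5=9, EF_Task 6=32, EF_Task 7=17, EF_Task 8=34) = 34; EF_Task 9 = 34+4 = 38
Expected project duration μ = 38 days. Critical path: Task 2 → Task 4 → Task 8 → Task 9.

Variance along critical path = 5.444 + 2.778 + 1.000 + 1.778 = 11.000; σ = √11.000 = 3.317 days.
Z = (40 − 38) / 3.317 = 0.603
P(T ≤ 40) = Φ(0.603) ≈ 0.727

0.727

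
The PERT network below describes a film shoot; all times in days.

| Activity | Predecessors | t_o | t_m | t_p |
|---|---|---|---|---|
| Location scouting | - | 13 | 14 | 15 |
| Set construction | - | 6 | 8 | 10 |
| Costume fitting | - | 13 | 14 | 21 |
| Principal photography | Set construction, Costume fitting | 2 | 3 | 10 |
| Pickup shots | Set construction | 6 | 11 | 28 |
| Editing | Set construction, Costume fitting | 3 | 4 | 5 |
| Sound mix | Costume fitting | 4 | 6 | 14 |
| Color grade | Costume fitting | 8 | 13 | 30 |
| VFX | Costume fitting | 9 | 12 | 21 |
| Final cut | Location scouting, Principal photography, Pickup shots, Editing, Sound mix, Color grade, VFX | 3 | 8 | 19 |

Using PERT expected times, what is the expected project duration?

39 days

te_Location scouting = (13 + 4·14 + 15)/6 = 84/6 = 14
te_Set construction = (6 + 4·8 + 10)/6 = 48/6 = 8
te_Costume fitting = (13 + 4·14 + 21)/6 = 90/6 = 15
te_Principal photography = (2 + 4·3 + 10)/6 = 24/6 = 4
te_Pickup shots = (6 + 4·11 + 28)/6 = 78/6 = 13
te_Editing = (3 + 4·4 + 5)/6 = 24/6 = 4
te_Sound mix = (4 + 4·6 + 14)/6 = 42/6 = 7
te_Color grade = (8 + 4·13 + 30)/6 = 90/6 = 15
te_VFX = (9 + 4·12 + 21)/6 = 78/6 = 13
te_Final cut = (3 + 4·8 + 19)/6 = 54/6 = 9

Forward pass:
ES_Location scouting = 0; EF_Location scouting = 14
ES_Set construction = 0; EF_Set construction = 8
ES_Costume fitting = 0; EF_Costume fitting = 15
ES_Principal photography = max(EF_Set construction=8, EF_Costume fitting=15) = 15; EF_Principal photography = 15+4 = 19
ES_Pickup shots = 8; EF_Pickup shots = 8+13 = 21
ES_Editing = max(EF_Set construction=8, EF_Costume fitting=15) = 15; EF_Editing = 15+4 = 19
ES_Sound mix = 15; EF_Sound mix = 15+7 = 22
ES_Color grade = 15; EF_Color grade = 15+15 = 30
ES_VFX = 15; EF_VFX = 15+13 = 28
ES_Final cut = max(EF_Location scouting=14, EF_Principal photography=19, EF_Pickup shots=21, EF_Editing=19, EF_Sound mix=22, EF_Color grade=30, EF_VFX=28) = 30; EF_Final cut = 30+9 = 39
Expected project duration μ = 39 days. Critical path: Costume fitting → Color grade → Final cut.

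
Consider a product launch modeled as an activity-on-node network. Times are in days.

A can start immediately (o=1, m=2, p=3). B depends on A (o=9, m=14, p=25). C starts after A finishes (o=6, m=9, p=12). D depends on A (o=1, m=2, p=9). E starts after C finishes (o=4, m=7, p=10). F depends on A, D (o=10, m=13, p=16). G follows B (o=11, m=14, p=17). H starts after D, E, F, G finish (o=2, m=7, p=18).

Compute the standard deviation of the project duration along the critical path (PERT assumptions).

te_A = (1 + 4·2 + 3)/6 = 12/6 = 2; σ²_A = ((3−1)/6)² = 0.111
te_B = (9 + 4·14 + 25)/6 = 90/6 = 15; σ²_B = ((25−9)/6)² = 7.111
te_C = (6 + 4·9 + 12)/6 = 54/6 = 9; σ²_C = ((12−6)/6)² = 1.000
te_D = (1 + 4·2 + 9)/6 = 18/6 = 3; σ²_D = ((9−1)/6)² = 1.778
te_E = (4 + 4·7 + 10)/6 = 42/6 = 7; σ²_E = ((10−4)/6)² = 1.000
te_F = (10 + 4·13 + 16)/6 = 78/6 = 13; σ²_F = ((16−10)/6)² = 1.000
te_G = (11 + 4·14 + 17)/6 = 84/6 = 14; σ²_G = ((17−11)/6)² = 1.000
te_H = (2 + 4·7 + 18)/6 = 48/6 = 8; σ²_H = ((18−2)/6)² = 7.111

Forward pass:
ES_A = 0; EF_A = 2
ES_B = 2; EF_B = 2+15 = 17
ES_C = 2; EF_C = 2+9 = 11
ES_D = 2; EF_D = 2+3 = 5
ES_E = 11; EF_E = 11+7 = 18
ES_F = max(EF_A=2, EF_D=5) = 5; EF_F = 5+13 = 18
ES_G = 17; EF_G = 17+14 = 31
ES_H = max(EF_D=5, EF_E=18, EF_F=18, EF_G=31) = 31; EF_H = 31+8 = 39
Expected project duration μ = 39 days. Critical path: A → B → G → H.

Variance along critical path = 0.111 + 7.111 + 1.000 + 7.111 = 15.333
σ = √15.333 = 3.916 days

3.92 days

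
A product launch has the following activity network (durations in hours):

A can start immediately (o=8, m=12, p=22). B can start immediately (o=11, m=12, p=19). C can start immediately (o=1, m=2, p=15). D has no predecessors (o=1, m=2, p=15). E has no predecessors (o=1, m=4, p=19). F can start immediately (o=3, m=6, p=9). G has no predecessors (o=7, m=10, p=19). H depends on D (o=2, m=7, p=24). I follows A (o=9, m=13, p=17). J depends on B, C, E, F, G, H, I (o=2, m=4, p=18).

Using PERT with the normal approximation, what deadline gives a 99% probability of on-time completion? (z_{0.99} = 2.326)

40.8 hours

te_A = (8 + 4·12 + 22)/6 = 78/6 = 13; σ²_A = ((22−8)/6)² = 5.444
te_B = (11 + 4·12 + 19)/6 = 78/6 = 13; σ²_B = ((19−11)/6)² = 1.778
te_C = (1 + 4·2 + 15)/6 = 24/6 = 4; σ²_C = ((15−1)/6)² = 5.444
te_D = (1 + 4·2 + 15)/6 = 24/6 = 4; σ²_D = ((15−1)/6)² = 5.444
te_E = (1 + 4·4 + 19)/6 = 36/6 = 6; σ²_E = ((19−1)/6)² = 9.000
te_F = (3 + 4·6 + 9)/6 = 36/6 = 6; σ²_F = ((9−3)/6)² = 1.000
te_G = (7 + 4·10 + 19)/6 = 66/6 = 11; σ²_G = ((19−7)/6)² = 4.000
te_H = (2 + 4·7 + 24)/6 = 54/6 = 9; σ²_H = ((24−2)/6)² = 13.444
te_I = (9 + 4·13 + 17)/6 = 78/6 = 13; σ²_I = ((17−9)/6)² = 1.778
te_J = (2 + 4·4 + 18)/6 = 36/6 = 6; σ²_J = ((18−2)/6)² = 7.111

Forward pass:
ES_A = 0; EF_A = 13
ES_B = 0; EF_B = 13
ES_C = 0; EF_C = 4
ES_D = 0; EF_D = 4
ES_E = 0; EF_E = 6
ES_F = 0; EF_F = 6
ES_G = 0; EF_G = 11
ES_H = 4; EF_H = 4+9 = 13
ES_I = 13; EF_I = 13+13 = 26
ES_J = max(EF_B=13, EF_C=4, EF_E=6, EF_F=6, EF_G=11, EF_H=13, EF_I=26) = 26; EF_J = 26+6 = 32
Expected project duration μ = 32 hours. Critical path: A → I → J.

Variance along critical path = 5.444 + 1.778 + 7.111 = 14.333; σ = 3.786 hours.
D = μ + z·σ = 32 + 2.326·3.786 = 40.8 hours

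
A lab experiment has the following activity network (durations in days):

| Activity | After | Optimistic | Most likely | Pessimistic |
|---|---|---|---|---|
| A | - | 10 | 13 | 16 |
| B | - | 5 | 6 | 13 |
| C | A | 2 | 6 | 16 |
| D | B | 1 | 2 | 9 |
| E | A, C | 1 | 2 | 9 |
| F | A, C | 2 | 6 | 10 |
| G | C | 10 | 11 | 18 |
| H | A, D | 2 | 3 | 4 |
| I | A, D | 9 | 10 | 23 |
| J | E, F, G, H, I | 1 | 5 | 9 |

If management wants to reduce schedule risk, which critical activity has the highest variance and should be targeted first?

te_A = (10 + 4·13 + 16)/6 = 78/6 = 13; σ²_A = ((16−10)/6)² = 1.000
te_B = (5 + 4·6 + 13)/6 = 42/6 = 7; σ²_B = ((13−5)/6)² = 1.778
te_C = (2 + 4·6 + 16)/6 = 42/6 = 7; σ²_C = ((16−2)/6)² = 5.444
te_D = (1 + 4·2 + 9)/6 = 18/6 = 3; σ²_D = ((9−1)/6)² = 1.778
te_E = (1 + 4·2 + 9)/6 = 18/6 = 3; σ²_E = ((9−1)/6)² = 1.778
te_F = (2 + 4·6 + 10)/6 = 36/6 = 6; σ²_F = ((10−2)/6)² = 1.778
te_G = (10 + 4·11 + 18)/6 = 72/6 = 12; σ²_G = ((18−10)/6)² = 1.778
te_H = (2 + 4·3 + 4)/6 = 18/6 = 3; σ²_H = ((4−2)/6)² = 0.111
te_I = (9 + 4·10 + 23)/6 = 72/6 = 12; σ²_I = ((23−9)/6)² = 5.444
te_J = (1 + 4·5 + 9)/6 = 30/6 = 5; σ²_J = ((9−1)/6)² = 1.778

Forward pass:
ES_A = 0; EF_A = 13
ES_B = 0; EF_B = 7
ES_C = 13; EF_C = 13+7 = 20
ES_D = 7; EF_D = 7+3 = 10
ES_E = max(EF_A=13, EF_C=20) = 20; EF_E = 20+3 = 23
ES_F = max(EF_A=13, EF_C=20) = 20; EF_F = 20+6 = 26
ES_G = 20; EF_G = 20+12 = 32
ES_H = max(EF_A=13, EF_D=10) = 13; EF_H = 13+3 = 16
ES_I = max(EF_A=13, EF_D=10) = 13; EF_I = 13+12 = 25
ES_J = max(EF_E=23, EF_F=26, EF_G=32, EF_H=16, EF_I=25) = 32; EF_J = 32+5 = 37
Expected project duration μ = 37 days. Critical path: A → C → G → J.

Variances on critical path: σ²_A=1.000, σ²_C=5.444, σ²_G=1.778, σ²_J=1.778.
Largest is σ²_C = 5.444.

C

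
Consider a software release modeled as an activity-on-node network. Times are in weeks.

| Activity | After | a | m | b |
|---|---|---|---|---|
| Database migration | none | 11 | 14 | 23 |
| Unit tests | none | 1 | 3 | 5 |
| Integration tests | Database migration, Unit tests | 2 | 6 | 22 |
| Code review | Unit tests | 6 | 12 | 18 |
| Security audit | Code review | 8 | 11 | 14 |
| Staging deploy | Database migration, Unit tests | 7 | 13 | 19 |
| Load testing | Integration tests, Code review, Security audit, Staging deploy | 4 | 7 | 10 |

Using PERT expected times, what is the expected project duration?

35 weeks

te_Database migration = (11 + 4·14 + 23)/6 = 90/6 = 15
te_Unit tests = (1 + 4·3 + 5)/6 = 18/6 = 3
te_Integration tests = (2 + 4·6 + 22)/6 = 48/6 = 8
te_Code review = (6 + 4·12 + 18)/6 = 72/6 = 12
te_Security audit = (8 + 4·11 + 14)/6 = 66/6 = 11
te_Staging deploy = (7 + 4·13 + 19)/6 = 78/6 = 13
te_Load testing = (4 + 4·7 + 10)/6 = 42/6 = 7

Forward pass:
ES_Database migration = 0; EF_Database migration = 15
ES_Unit tests = 0; EF_Unit tests = 3
ES_Integration tests = max(EF_Database migration=15, EF_Unit tests=3) = 15; EF_Integration tests = 15+8 = 23
ES_Code review = 3; EF_Code review = 3+12 = 15
ES_Security audit = 15; EF_Security audit = 15+11 = 26
ES_Staging deploy = max(EF_Database migration=15, EF_Unit tests=3) = 15; EF_Staging deploy = 15+13 = 28
ES_Load testing = max(EF_Integration tests=23, EF_Code review=15, EF_Security audit=26, EF_Staging deploy=28) = 28; EF_Load testing = 28+7 = 35
Expected project duration μ = 35 weeks. Critical path: Database migration → Staging deploy → Load testing.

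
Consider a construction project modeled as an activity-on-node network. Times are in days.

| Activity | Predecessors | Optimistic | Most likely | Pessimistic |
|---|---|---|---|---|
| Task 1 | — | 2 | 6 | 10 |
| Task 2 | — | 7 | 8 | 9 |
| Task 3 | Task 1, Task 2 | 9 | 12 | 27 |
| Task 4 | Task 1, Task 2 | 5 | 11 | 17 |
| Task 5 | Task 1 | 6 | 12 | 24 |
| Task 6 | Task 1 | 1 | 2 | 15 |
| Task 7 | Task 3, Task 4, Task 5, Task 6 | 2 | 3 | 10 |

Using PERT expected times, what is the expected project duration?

26 days

te_Task 1 = (2 + 4·6 + 10)/6 = 36/6 = 6
te_Task 2 = (7 + 4·8 + 9)/6 = 48/6 = 8
te_Task 3 = (9 + 4·12 + 27)/6 = 84/6 = 14
te_Task 4 = (5 + 4·11 + 17)/6 = 66/6 = 11
te_Task 5 = (6 + 4·12 + 24)/6 = 78/6 = 13
te_Task 6 = (1 + 4·2 + 15)/6 = 24/6 = 4
te_Task 7 = (2 + 4·3 + 10)/6 = 24/6 = 4

Forward pass:
ES_Task 1 = 0; EF_Task 1 = 6
ES_Task 2 = 0; EF_Task 2 = 8
ES_Task 3 = max(EF_Task 1=6, EF_Task 2=8) = 8; EF_Task 3 = 8+14 = 22
ES_Task 4 = max(EF_Task 1=6, EF_Task 2=8) = 8; EF_Task 4 = 8+11 = 19
ES_Task 5 = 6; EF_Task 5 = 6+13 = 19
ES_Task 6 = 6; EF_Task 6 = 6+4 = 10
ES_Task 7 = max(EF_Task 3=22, EF_Task 4=19, EF_Task 5=19, EF_Task 6=10) = 22; EF_Task 7 = 22+4 = 26
Expected project duration μ = 26 days. Critical path: Task 2 → Task 3 → Task 7.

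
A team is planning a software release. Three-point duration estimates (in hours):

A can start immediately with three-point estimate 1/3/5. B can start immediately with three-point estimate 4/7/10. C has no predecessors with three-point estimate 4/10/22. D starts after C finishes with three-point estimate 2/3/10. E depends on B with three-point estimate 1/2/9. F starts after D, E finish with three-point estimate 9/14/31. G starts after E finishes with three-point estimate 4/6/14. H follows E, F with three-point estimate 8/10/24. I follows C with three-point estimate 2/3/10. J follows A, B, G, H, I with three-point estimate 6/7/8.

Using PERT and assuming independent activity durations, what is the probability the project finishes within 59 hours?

te_A = (1 + 4·3 + 5)/6 = 18/6 = 3; σ²_A = ((5−1)/6)² = 0.444
te_B = (4 + 4·7 + 10)/6 = 42/6 = 7; σ²_B = ((10−4)/6)² = 1.000
te_C = (4 + 4·10 + 22)/6 = 66/6 = 11; σ²_C = ((22−4)/6)² = 9.000
te_D = (2 + 4·3 + 10)/6 = 24/6 = 4; σ²_D = ((10−2)/6)² = 1.778
te_E = (1 + 4·2 + 9)/6 = 18/6 = 3; σ²_E = ((9−1)/6)² = 1.778
te_F = (9 + 4·14 + 31)/6 = 96/6 = 16; σ²_F = ((31−9)/6)² = 13.444
te_G = (4 + 4·6 + 14)/6 = 42/6 = 7; σ²_G = ((14−4)/6)² = 2.778
te_H = (8 + 4·10 + 24)/6 = 72/6 = 12; σ²_H = ((24−8)/6)² = 7.111
te_I = (2 + 4·3 + 10)/6 = 24/6 = 4; σ²_I = ((10−2)/6)² = 1.778
te_J = (6 + 4·7 + 8)/6 = 42/6 = 7; σ²_J = ((8−6)/6)² = 0.111

Forward pass:
ES_A = 0; EF_A = 3
ES_B = 0; EF_B = 7
ES_C = 0; EF_C = 11
ES_D = 11; EF_D = 11+4 = 15
ES_E = 7; EF_E = 7+3 = 10
ES_F = max(EF_D=15, EF_E=10) = 15; EF_F = 15+16 = 31
ES_G = 10; EF_G = 10+7 = 17
ES_H = max(EF_E=10, EF_F=31) = 31; EF_H = 31+12 = 43
ES_I = 11; EF_I = 11+4 = 15
ES_J = max(EF_A=3, EF_B=7, EF_G=17, EF_H=43, EF_I=15) = 43; EF_J = 43+7 = 50
Expected project duration μ = 50 hours. Critical path: C → D → F → H → J.

Variance along critical path = 9.000 + 1.778 + 13.444 + 7.111 + 0.111 = 31.444; σ = √31.444 = 5.608 hours.
Z = (59 − 50) / 5.608 = 1.605
P(T ≤ 59) = Φ(1.605) ≈ 0.946

0.946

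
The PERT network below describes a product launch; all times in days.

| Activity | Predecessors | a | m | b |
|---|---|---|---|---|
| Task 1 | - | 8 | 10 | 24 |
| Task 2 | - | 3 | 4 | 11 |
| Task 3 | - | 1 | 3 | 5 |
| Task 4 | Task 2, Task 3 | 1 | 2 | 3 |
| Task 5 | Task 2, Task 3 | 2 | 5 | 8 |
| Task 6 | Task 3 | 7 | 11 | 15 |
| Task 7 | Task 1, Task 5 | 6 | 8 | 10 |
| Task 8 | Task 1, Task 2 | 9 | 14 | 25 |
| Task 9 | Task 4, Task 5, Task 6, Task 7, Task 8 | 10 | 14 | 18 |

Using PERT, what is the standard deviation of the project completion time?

te_Task 1 = (8 + 4·10 + 24)/6 = 72/6 = 12; σ²_Task 1 = ((24−8)/6)² = 7.111
te_Task 2 = (3 + 4·4 + 11)/6 = 30/6 = 5; σ²_Task 2 = ((11−3)/6)² = 1.778
te_Task 3 = (1 + 4·3 + 5)/6 = 18/6 = 3; σ²_Task 3 = ((5−1)/6)² = 0.444
te_Task 4 = (1 + 4·2 + 3)/6 = 12/6 = 2; σ²_Task 4 = ((3−1)/6)² = 0.111
te_Task 5 = (2 + 4·5 + 8)/6 = 30/6 = 5; σ²_Task 5 = ((8−2)/6)² = 1.000
te_Task 6 = (7 + 4·11 + 15)/6 = 66/6 = 11; σ²_Task 6 = ((15−7)/6)² = 1.778
te_Task 7 = (6 + 4·8 + 10)/6 = 48/6 = 8; σ²_Task 7 = ((10−6)/6)² = 0.444
te_Task 8 = (9 + 4·14 + 25)/6 = 90/6 = 15; σ²_Task 8 = ((25−9)/6)² = 7.111
te_Task 9 = (10 + 4·14 + 18)/6 = 84/6 = 14; σ²_Task 9 = ((18−10)/6)² = 1.778

Forward pass:
ES_Task 1 = 0; EF_Task 1 = 12
ES_Task 2 = 0; EF_Task 2 = 5
ES_Task 3 = 0; EF_Task 3 = 3
ES_Task 4 = max(EF_Task 2=5, EF_Task 3=3) = 5; EF_Task 4 = 5+2 = 7
ES_Task 5 = max(EF_Task 2=5, EF_Task 3=3) = 5; EF_Task 5 = 5+5 = 10
ES_Task 6 = 3; EF_Task 6 = 3+11 = 14
ES_Task 7 = max(EF_Task 1=12, EF_Task 5=10) = 12; EF_Task 7 = 12+8 = 20
ES_Task 8 = max(EF_Task 1=12, EF_Task 2=5) = 12; EF_Task 8 = 12+15 = 27
ES_Task 9 = max(EF_Task 4=7, EF_Task 5=10, EF_Task 6=14, EF_Task 7=20, EF_Task 8=27) = 27; EF_Task 9 = 27+14 = 41
Expected project duration μ = 41 days. Critical path: Task 1 → Task 8 → Task 9.

Variance along critical path = 7.111 + 7.111 + 1.778 = 16.000
σ = √16.000 = 4.000 days

4.00 days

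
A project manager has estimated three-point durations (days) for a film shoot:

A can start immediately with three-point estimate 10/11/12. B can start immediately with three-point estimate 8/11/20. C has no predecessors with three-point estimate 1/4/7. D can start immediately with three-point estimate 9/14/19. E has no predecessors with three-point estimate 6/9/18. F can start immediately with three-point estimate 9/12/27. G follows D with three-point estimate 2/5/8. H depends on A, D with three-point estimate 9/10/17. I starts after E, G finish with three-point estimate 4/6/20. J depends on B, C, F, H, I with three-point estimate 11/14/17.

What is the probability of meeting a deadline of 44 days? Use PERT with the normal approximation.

0.808

te_A = (10 + 4·11 + 12)/6 = 66/6 = 11; σ²_A = ((12−10)/6)² = 0.111
te_B = (8 + 4·11 + 20)/6 = 72/6 = 12; σ²_B = ((20−8)/6)² = 4.000
te_C = (1 + 4·4 + 7)/6 = 24/6 = 4; σ²_C = ((7−1)/6)² = 1.000
te_D = (9 + 4·14 + 19)/6 = 84/6 = 14; σ²_D = ((19−9)/6)² = 2.778
te_E = (6 + 4·9 + 18)/6 = 60/6 = 10; σ²_E = ((18−6)/6)² = 4.000
te_F = (9 + 4·12 + 27)/6 = 84/6 = 14; σ²_F = ((27−9)/6)² = 9.000
te_G = (2 + 4·5 + 8)/6 = 30/6 = 5; σ²_G = ((8−2)/6)² = 1.000
te_H = (9 + 4·10 + 17)/6 = 66/6 = 11; σ²_H = ((17−9)/6)² = 1.778
te_I = (4 + 4·6 + 20)/6 = 48/6 = 8; σ²_I = ((20−4)/6)² = 7.111
te_J = (11 + 4·14 + 17)/6 = 84/6 = 14; σ²_J = ((17−11)/6)² = 1.000

Forward pass:
ES_A = 0; EF_A = 11
ES_B = 0; EF_B = 12
ES_C = 0; EF_C = 4
ES_D = 0; EF_D = 14
ES_E = 0; EF_E = 10
ES_F = 0; EF_F = 14
ES_G = 14; EF_G = 14+5 = 19
ES_H = max(EF_A=11, EF_D=14) = 14; EF_H = 14+11 = 25
ES_I = max(EF_E=10, EF_G=19) = 19; EF_I = 19+8 = 27
ES_J = max(EF_B=12, EF_C=4, EF_F=14, EF_H=25, EF_I=27) = 27; EF_J = 27+14 = 41
Expected project duration μ = 41 days. Critical path: D → G → I → J.

Variance along critical path = 2.778 + 1.000 + 7.111 + 1.000 = 11.889; σ = √11.889 = 3.448 days.
Z = (44 − 41) / 3.448 = 0.870
P(T ≤ 44) = Φ(0.870) ≈ 0.808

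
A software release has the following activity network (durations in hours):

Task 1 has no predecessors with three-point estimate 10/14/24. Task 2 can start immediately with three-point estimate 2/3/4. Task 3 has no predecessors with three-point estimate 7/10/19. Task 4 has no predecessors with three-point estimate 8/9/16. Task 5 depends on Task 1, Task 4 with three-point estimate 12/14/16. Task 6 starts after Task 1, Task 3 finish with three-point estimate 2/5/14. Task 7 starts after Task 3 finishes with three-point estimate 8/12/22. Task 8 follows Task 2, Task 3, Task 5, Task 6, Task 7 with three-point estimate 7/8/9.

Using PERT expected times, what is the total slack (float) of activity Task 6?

te_Task 1 = (10 + 4·14 + 24)/6 = 90/6 = 15
te_Task 2 = (2 + 4·3 + 4)/6 = 18/6 = 3
te_Task 3 = (7 + 4·10 + 19)/6 = 66/6 = 11
te_Task 4 = (8 + 4·9 + 16)/6 = 60/6 = 10
te_Task 5 = (12 + 4·14 + 16)/6 = 84/6 = 14
te_Task 6 = (2 + 4·5 + 14)/6 = 36/6 = 6
te_Task 7 = (8 + 4·12 + 22)/6 = 78/6 = 13
te_Task 8 = (7 + 4·8 + 9)/6 = 48/6 = 8

Forward pass:
ES_Task 1 = 0; EF_Task 1 = 15
ES_Task 2 = 0; EF_Task 2 = 3
ES_Task 3 = 0; EF_Task 3 = 11
ES_Task 4 = 0; EF_Task 4 = 10
ES_Task 5 = max(EF_Task 1=15, EF_Task 4=10) = 15; EF_Task 5 = 15+14 = 29
ES_Task 6 = max(EF_Task 1=15, EF_Task 3=11) = 15; EF_Task 6 = 15+6 = 21
ES_Task 7 = 11; EF_Task 7 = 11+13 = 24
ES_Task 8 = max(EF_Task 2=3, EF_Task 3=11, EF_Task 5=29, EF_Task 6=21, EF_Task 7=24) = 29; EF_Task 8 = 29+8 = 37
Expected project duration μ = 37 hours. Critical path: Task 1 → Task 5 → Task 8.

Backward pass:
LF_Task 8 = 37; LS_Task 8 = 37−8 = 29
LF_Task 7 = LS_Task 8 = 29; LS_Task 7 = 29−13 = 16
LF_Task 6 = LS_Task 8 = 29; LS_Task 6 = 29−6 = 23
LF_Task 5 = LS_Task 8 = 29; LS_Task 5 = 29−14 = 15
LF_Task 4 = LS_Task 5 = 15; LS_Task 4 = 15−10 = 5
LF_Task 3 = min(LS_Task 6=23, LS_Task 7=16, LS_Task 8=29) = 16; LS_Task 3 = 16−11 = 5
LF_Task 2 = LS_Task 8 = 29; LS_Task 2 = 29−3 = 26
LF_Task 1 = min(LS_Task 5=15, LS_Task 6=23) = 15; LS_Task 1 = 15−15 = 0
Slack_Task 6 = LS_Task 6 − ES_Task 6 = 23 − 15 = 8

8 hours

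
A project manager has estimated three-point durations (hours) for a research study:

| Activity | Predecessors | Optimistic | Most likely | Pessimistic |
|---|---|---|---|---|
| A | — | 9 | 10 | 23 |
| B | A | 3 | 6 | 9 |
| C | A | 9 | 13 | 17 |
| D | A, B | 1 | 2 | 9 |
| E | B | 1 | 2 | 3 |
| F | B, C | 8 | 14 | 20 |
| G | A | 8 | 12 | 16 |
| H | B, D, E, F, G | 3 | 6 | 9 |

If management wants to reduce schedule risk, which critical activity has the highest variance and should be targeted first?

A

te_A = (9 + 4·10 + 23)/6 = 72/6 = 12; σ²_A = ((23−9)/6)² = 5.444
te_B = (3 + 4·6 + 9)/6 = 36/6 = 6; σ²_B = ((9−3)/6)² = 1.000
te_C = (9 + 4·13 + 17)/6 = 78/6 = 13; σ²_C = ((17−9)/6)² = 1.778
te_D = (1 + 4·2 + 9)/6 = 18/6 = 3; σ²_D = ((9−1)/6)² = 1.778
te_E = (1 + 4·2 + 3)/6 = 12/6 = 2; σ²_E = ((3−1)/6)² = 0.111
te_F = (8 + 4·14 + 20)/6 = 84/6 = 14; σ²_F = ((20−8)/6)² = 4.000
te_G = (8 + 4·12 + 16)/6 = 72/6 = 12; σ²_G = ((16−8)/6)² = 1.778
te_H = (3 + 4·6 + 9)/6 = 36/6 = 6; σ²_H = ((9−3)/6)² = 1.000

Forward pass:
ES_A = 0; EF_A = 12
ES_B = 12; EF_B = 12+6 = 18
ES_C = 12; EF_C = 12+13 = 25
ES_D = max(EF_A=12, EF_B=18) = 18; EF_D = 18+3 = 21
ES_E = 18; EF_E = 18+2 = 20
ES_F = max(EF_B=18, EF_C=25) = 25; EF_F = 25+14 = 39
ES_G = 12; EF_G = 12+12 = 24
ES_H = max(EF_B=18, EF_D=21, EF_E=20, EF_F=39, EF_G=24) = 39; EF_H = 39+6 = 45
Expected project duration μ = 45 hours. Critical path: A → C → F → H.

Variances on critical path: σ²_A=5.444, σ²_C=1.778, σ²_F=4.000, σ²_H=1.000.
Largest is σ²_A = 5.444.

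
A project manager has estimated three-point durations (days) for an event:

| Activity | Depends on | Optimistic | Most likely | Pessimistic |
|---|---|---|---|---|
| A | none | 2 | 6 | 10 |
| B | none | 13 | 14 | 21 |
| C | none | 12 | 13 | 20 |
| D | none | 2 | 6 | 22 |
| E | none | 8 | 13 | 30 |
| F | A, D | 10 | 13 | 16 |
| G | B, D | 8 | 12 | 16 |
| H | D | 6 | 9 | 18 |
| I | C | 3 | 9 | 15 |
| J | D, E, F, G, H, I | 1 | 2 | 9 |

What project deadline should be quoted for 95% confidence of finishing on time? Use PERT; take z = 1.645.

33.8 days

te_A = (2 + 4·6 + 10)/6 = 36/6 = 6; σ²_A = ((10−2)/6)² = 1.778
te_B = (13 + 4·14 + 21)/6 = 90/6 = 15; σ²_B = ((21−13)/6)² = 1.778
te_C = (12 + 4·13 + 20)/6 = 84/6 = 14; σ²_C = ((20−12)/6)² = 1.778
te_D = (2 + 4·6 + 22)/6 = 48/6 = 8; σ²_D = ((22−2)/6)² = 11.111
te_E = (8 + 4·13 + 30)/6 = 90/6 = 15; σ²_E = ((30−8)/6)² = 13.444
te_F = (10 + 4·13 + 16)/6 = 78/6 = 13; σ²_F = ((16−10)/6)² = 1.000
te_G = (8 + 4·12 + 16)/6 = 72/6 = 12; σ²_G = ((16−8)/6)² = 1.778
te_H = (6 + 4·9 + 18)/6 = 60/6 = 10; σ²_H = ((18−6)/6)² = 4.000
te_I = (3 + 4·9 + 15)/6 = 54/6 = 9; σ²_I = ((15−3)/6)² = 4.000
te_J = (1 + 4·2 + 9)/6 = 18/6 = 3; σ²_J = ((9−1)/6)² = 1.778

Forward pass:
ES_A = 0; EF_A = 6
ES_B = 0; EF_B = 15
ES_C = 0; EF_C = 14
ES_D = 0; EF_D = 8
ES_E = 0; EF_E = 15
ES_F = max(EF_A=6, EF_D=8) = 8; EF_F = 8+13 = 21
ES_G = max(EF_B=15, EF_D=8) = 15; EF_G = 15+12 = 27
ES_H = 8; EF_H = 8+10 = 18
ES_I = 14; EF_I = 14+9 = 23
ES_J = max(EF_D=8, EF_E=15, EF_F=21, EF_G=27, EF_H=18, EF_I=23) = 27; EF_J = 27+3 = 30
Expected project duration μ = 30 days. Critical path: B → G → J.

Variance along critical path = 1.778 + 1.778 + 1.778 = 5.333; σ = 2.309 days.
D = μ + z·σ = 30 + 1.645·2.309 = 33.8 days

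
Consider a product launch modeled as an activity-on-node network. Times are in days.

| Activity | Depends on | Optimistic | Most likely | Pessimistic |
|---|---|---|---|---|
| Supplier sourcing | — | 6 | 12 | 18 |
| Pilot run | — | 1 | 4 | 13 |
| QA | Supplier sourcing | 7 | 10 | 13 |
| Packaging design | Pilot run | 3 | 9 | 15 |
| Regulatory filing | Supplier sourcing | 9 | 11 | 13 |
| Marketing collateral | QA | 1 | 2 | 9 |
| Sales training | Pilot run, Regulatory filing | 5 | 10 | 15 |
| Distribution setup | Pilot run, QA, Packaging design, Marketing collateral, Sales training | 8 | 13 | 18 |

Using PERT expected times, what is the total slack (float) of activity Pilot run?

18 days

te_Supplier sourcing = (6 + 4·12 + 18)/6 = 72/6 = 12
te_Pilot run = (1 + 4·4 + 13)/6 = 30/6 = 5
te_QA = (7 + 4·10 + 13)/6 = 60/6 = 10
te_Packaging design = (3 + 4·9 + 15)/6 = 54/6 = 9
te_Regulatory filing = (9 + 4·11 + 13)/6 = 66/6 = 11
te_Marketing collateral = (1 + 4·2 + 9)/6 = 18/6 = 3
te_Sales training = (5 + 4·10 + 15)/6 = 60/6 = 10
te_Distribution setup = (8 + 4·13 + 18)/6 = 78/6 = 13

Forward pass:
ES_Supplier sourcing = 0; EF_Supplier sourcing = 12
ES_Pilot run = 0; EF_Pilot run = 5
ES_QA = 12; EF_QA = 12+10 = 22
ES_Packaging design = 5; EF_Packaging design = 5+9 = 14
ES_Regulatory filing = 12; EF_Regulatory filing = 12+11 = 23
ES_Marketing collateral = 22; EF_Marketing collateral = 22+3 = 25
ES_Sales training = max(EF_Pilot run=5, EF_Regulatory filing=23) = 23; EF_Sales training = 23+10 = 33
ES_Distribution setup = max(EF_Pilot run=5, EF_QA=22, EF_Packaging design=14, EF_Marketing collateral=25, EF_Sales training=33) = 33; EF_Distribution setup = 33+13 = 46
Expected project duration μ = 46 days. Critical path: Supplier sourcing → Regulatory filing → Sales training → Distribution setup.

Backward pass:
LF_Distribution setup = 46; LS_Distribution setup = 46−13 = 33
LF_Sales training = LS_Distribution setup = 33; LS_Sales training = 33−10 = 23
LF_Marketing collateral = LS_Distribution setup = 33; LS_Marketing collateral = 33−3 = 30
LF_Regulatory filing = LS_Sales training = 23; LS_Regulatory filing = 23−11 = 12
LF_Packaging design = LS_Distribution setup = 33; LS_Packaging design = 33−9 = 24
LF_QA = min(LS_Marketing collateral=30, LS_Distribution setup=33) = 30; LS_QA = 30−10 = 20
LF_Pilot run = min(LS_Packaging design=24, LS_Sales training=23, LS_Distribution setup=33) = 23; LS_Pilot run = 23−5 = 18
LF_Supplier sourcing = min(LS_QA=20, LS_Regulatory filing=12) = 12; LS_Supplier sourcing = 12−12 = 0
Slack_Pilot run = LS_Pilot run − ES_Pilot run = 18 − 0 = 18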